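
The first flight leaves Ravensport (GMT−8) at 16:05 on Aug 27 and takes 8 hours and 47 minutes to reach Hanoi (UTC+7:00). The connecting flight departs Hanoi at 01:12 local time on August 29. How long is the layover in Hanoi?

9 hours 20 minutes

Convert departure to UTC: 16:05 + 8:00 = 00:05 UTC on Aug 28.
Add 8 hours 47 minutes flight time → 08:52 UTC.
Hanoi is UTC+7:00, so local arrival = 08:52 + 7:00 = 15:52 on Aug 28.
Layover = 01:12 − 15:52 (+1 day) = 9 hours 20 minutes.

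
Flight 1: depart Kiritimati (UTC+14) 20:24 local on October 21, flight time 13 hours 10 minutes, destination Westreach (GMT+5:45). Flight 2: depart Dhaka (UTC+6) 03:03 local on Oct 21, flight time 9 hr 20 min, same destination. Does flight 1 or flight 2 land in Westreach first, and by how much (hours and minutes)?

Flight 1 in UTC: 20:24 − 14:00 = 06:24 on Oct 21.
+13 hours 10 minutes → arrive 19:34 UTC on Oct 21.
Flight 2 in UTC: 03:03 − 6:00 = 21:03 on Oct 20.
+9 hours and 20 minutes → arrive 06:23 UTC on Oct 21.
Flight 2 lands earlier by 13 hours 11 minutes.

the second, by 13 hours 11 minutes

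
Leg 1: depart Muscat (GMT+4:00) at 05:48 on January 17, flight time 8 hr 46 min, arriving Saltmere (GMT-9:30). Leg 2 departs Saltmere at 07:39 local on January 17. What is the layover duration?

6 hours 35 minutes

Convert departure to UTC: 05:48 − 4:00 = 01:48 UTC on Jan 17.
Add 8 hours and 46 minutes flight time → 10:34 UTC.
Saltmere is UTC−9:30, so local arrival = 10:34 − 9:30 = 01:04 on Jan 17.
Layover = 07:39 − 01:04 = 6 hours 35 minutes.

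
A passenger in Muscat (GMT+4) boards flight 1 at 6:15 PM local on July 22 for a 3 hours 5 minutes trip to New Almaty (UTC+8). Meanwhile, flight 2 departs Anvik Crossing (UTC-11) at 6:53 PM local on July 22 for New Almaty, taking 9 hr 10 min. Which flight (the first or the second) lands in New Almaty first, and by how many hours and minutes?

the first, by 21 hours 43 minutes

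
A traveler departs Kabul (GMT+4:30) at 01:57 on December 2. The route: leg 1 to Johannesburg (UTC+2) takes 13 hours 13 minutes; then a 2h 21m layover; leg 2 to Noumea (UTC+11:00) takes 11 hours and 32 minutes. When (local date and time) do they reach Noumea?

Convert departure to UTC: 01:57 − 4:30 = 21:27 UTC on Dec 1.
Add 13 hours 13 minutes leg 1 → 10:40 UTC (Dec 2).
Add 2 hours and 21 minutes layover in Johannesburg → 13:01 UTC.
Add 11 hours and 32 minutes leg 2 → 00:33 UTC (Dec 3).
Noumea is UTC+11:00, so local arrival = 00:33 + 11:00 = 11:33 on Dec 3.

11:33 on December 3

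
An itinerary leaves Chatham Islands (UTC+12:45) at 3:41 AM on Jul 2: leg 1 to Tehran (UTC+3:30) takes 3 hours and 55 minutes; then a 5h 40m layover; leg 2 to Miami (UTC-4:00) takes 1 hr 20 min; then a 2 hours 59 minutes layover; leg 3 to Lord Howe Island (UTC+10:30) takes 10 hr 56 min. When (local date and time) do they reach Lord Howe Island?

Convert departure to UTC: 3:41 AM − 12:45 = 2:56 PM UTC on Jul 1.
Add 3 hours and 55 minutes leg 1 → 6:51 PM UTC.
Add 5 hours and 40 minutes layover in Tehran → 12:31 AM UTC (Jul 2).
Add 1 hour and 20 minutes leg 2 → 1:51 AM UTC.
Add 2 hours and 59 minutes layover in Miami → 4:50 AM UTC.
Add 10 hours 56 minutes leg 3 → 3:46 PM UTC.
Lord Howe Island is UTC+10:30, so local arrival = 3:46 PM + 10:30 = 2:16 AM on Jul 3.

2:16 AM on July 3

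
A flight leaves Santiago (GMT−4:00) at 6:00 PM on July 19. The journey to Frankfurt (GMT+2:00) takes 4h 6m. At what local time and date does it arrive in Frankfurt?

4:06 AM on Jul 20

Frankfurt is 6:00 ahead of Santiago.
After 4 hours and 6 minutes it is 10:06 PM in Santiago.
Shift by the zone difference: 10:06 PM + 6:00 = 4:06 AM on Jul 20 in Frankfurt.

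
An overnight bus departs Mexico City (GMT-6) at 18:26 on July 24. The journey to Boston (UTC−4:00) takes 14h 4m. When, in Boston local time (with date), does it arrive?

10:30 on Jul 25

Boston is 2:00 ahead of Mexico City.
After 14 hours 4 minutes it is 08:30 (Jul 25) in Mexico City.
Shift by the zone difference: 08:30 + 2:00 = 10:30 on Jul 25 in Boston.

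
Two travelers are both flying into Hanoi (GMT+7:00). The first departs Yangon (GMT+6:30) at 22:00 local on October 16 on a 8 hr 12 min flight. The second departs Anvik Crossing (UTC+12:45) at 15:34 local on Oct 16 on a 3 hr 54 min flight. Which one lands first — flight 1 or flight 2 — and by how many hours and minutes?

the second, by 16 hours 59 minutes

Flight 1 in UTC: 22:00 − 6:30 = 15:30 on Oct 16.
+8 hours and 12 minutes → arrive 23:42 UTC on Oct 16.
Flight 2 in UTC: 15:34 − 12:45 = 02:49 on Oct 16.
+3 hours and 54 minutes → arrive 06:43 UTC on Oct 16.
Flight 2 lands earlier by 16 hours 59 minutes.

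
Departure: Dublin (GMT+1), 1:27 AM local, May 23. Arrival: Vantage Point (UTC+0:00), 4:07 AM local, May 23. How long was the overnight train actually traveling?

3 hours 40 minutes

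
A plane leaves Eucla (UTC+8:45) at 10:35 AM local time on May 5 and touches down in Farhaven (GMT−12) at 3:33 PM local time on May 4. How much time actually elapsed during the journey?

Departure in UTC: 10:35 AM − 8:45 = 1:50 AM on May 5.
Arrival in UTC: 3:33 PM + 12:00 = 3:33 AM on May 5.
Elapsed = 3:33 AM − 1:50 AM = 1 hour 43 minutes.

1 hour 43 minutes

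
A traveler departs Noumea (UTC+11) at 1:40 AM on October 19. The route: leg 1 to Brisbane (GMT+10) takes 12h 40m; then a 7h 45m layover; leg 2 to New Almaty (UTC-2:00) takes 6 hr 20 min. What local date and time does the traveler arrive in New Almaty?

Convert departure to UTC: 1:40 AM − 11:00 = 2:40 PM UTC on Oct 18.
Add 12 hours 40 minutes leg 1 → 3:20 AM UTC (Oct 19).
Add 7 hours 45 minutes layover in Brisbane → 11:05 AM UTC.
Add 6 hours 20 minutes leg 2 → 5:25 PM UTC.
New Almaty is UTC−2:00, so local arrival = 5:25 PM − 2:00 = 3:25 PM on Oct 19.

3:25 PM on Oct 19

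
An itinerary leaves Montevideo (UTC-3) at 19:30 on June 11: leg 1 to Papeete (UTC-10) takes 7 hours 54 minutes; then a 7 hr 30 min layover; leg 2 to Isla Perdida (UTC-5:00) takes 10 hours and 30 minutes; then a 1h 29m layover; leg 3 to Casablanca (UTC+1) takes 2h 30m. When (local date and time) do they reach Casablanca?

05:23 on June 13

Convert departure to UTC: 19:30 + 3:00 = 22:30 UTC on Jun 11.
Add 7 hours 54 minutes leg 1 → 06:24 UTC (Jun 12).
Add 7 hours and 30 minutes layover in Papeete → 13:54 UTC.
Add 10 hours and 30 minutes leg 2 → 00:24 UTC (Jun 13).
Add 1 hour and 29 minutes layover in Isla Perdida → 01:53 UTC.
Add 2 hours 30 minutes leg 3 → 04:23 UTC.
Casablanca is UTC+1:00, so local arrival = 04:23 + 1:00 = 05:23 on Jun 13.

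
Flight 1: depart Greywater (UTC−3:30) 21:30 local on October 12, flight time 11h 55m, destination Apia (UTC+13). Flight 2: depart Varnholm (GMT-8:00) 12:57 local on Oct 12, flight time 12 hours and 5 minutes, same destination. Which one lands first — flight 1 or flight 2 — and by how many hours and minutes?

Flight 1 in UTC: 21:30 + 3:30 = 01:00 on Oct 13.
+11 hours and 55 minutes → arrive 12:55 UTC on Oct 13.
Flight 2 in UTC: 12:57 + 8:00 = 20:57 on Oct 12.
+12 hours and 5 minutes → arrive 09:02 UTC on Oct 13.
Flight 2 lands earlier by 3 hours 53 minutes.

the second, by 3 hours 53 minutes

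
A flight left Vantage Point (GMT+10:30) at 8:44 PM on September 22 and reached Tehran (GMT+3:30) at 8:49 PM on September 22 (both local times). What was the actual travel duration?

Departure in UTC: 8:44 PM − 10:30 = 10:14 AM on Sep 22.
Arrival in UTC: 8:49 PM − 3:30 = 5:19 PM on Sep 22.
Elapsed = 5:19 PM − 10:14 AM = 7 hours 5 minutes.

7 hours 5 minutes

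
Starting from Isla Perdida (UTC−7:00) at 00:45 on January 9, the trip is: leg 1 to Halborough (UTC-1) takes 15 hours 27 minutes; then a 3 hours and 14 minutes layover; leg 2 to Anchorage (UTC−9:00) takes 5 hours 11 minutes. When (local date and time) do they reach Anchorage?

22:37 on January 9

Convert departure to UTC: 00:45 + 7:00 = 07:45 UTC on Jan 9.
Add 15 hours and 27 minutes leg 1 → 23:12 UTC.
Add 3 hours and 14 minutes layover in Halborough → 02:26 UTC (Jan 10).
Add 5 hours 11 minutes leg 2 → 07:37 UTC.
Anchorage is UTC−9:00, so local arrival = 07:37 − 9:00 = 22:37 on Jan 9.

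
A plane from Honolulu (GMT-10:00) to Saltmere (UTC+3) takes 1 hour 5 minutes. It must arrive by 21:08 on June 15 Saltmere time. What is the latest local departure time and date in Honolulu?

Target arrival in UTC: 21:08 − 3:00 = 18:08 on Jun 15.
Subtract 1 hour and 5 minutes → departure 17:03 UTC on Jun 15.
Honolulu is UTC−10:00: 17:03 − 10:00 = 07:03 on Jun 15.

07:03 on June 15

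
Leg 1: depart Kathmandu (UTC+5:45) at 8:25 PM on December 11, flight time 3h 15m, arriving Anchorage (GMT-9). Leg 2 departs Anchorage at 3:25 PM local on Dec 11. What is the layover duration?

6 hours 30 minutes

Convert departure to UTC: 8:25 PM − 5:45 = 2:40 PM UTC on Dec 11.
Add 3 hours and 15 minutes flight time → 5:55 PM UTC.
Anchorage is UTC−9:00, so local arrival = 5:55 PM − 9:00 = 8:55 AM on Dec 11.
Layover = 3:25 PM − 8:55 AM = 6 hours 30 minutes.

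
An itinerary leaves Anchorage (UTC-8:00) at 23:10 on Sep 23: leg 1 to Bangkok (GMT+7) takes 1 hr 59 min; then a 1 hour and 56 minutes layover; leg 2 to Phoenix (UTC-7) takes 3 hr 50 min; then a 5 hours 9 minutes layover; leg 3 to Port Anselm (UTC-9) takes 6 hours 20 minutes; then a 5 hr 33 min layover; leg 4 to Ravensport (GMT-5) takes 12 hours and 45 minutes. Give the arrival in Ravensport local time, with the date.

Convert departure to UTC: 23:10 + 8:00 = 07:10 UTC on Sep 24.
Add 1 hour 59 minutes leg 1 → 09:09 UTC.
Add 1 hour and 56 minutes layover in Bangkok → 11:05 UTC.
Add 3 hours 50 minutes leg 2 → 14:55 UTC.
Add 5 hours 9 minutes layover in Phoenix → 20:04 UTC.
Add 6 hours 20 minutes leg 3 → 02:24 UTC (Sep 25).
Add 5 hours and 33 minutes layover in Port Anselm → 07:57 UTC.
Add 12 hours 45 minutes leg 4 → 20:42 UTC.
Ravensport is UTC−5:00, so local arrival = 20:42 − 5:00 = 15:42 on Sep 25.

15:42 on September 25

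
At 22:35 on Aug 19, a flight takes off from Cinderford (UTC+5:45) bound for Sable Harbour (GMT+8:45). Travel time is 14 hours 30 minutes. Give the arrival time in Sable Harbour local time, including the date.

Sable Harbour is 3:00 ahead of Cinderford.
After 14 hours and 30 minutes it is 13:05 (Aug 20) in Cinderford.
Shift by the zone difference: 13:05 + 3:00 = 16:05 on Aug 20 in Sable Harbour.

16:05 on Aug 20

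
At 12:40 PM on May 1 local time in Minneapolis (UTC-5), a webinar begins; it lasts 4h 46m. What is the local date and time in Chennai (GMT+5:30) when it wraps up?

3:56 AM on May 2

Convert start to UTC: 12:40 PM + 5:00 = 5:40 PM UTC on May 1.
Add 4 hours 46 minutes duration → 10:26 PM UTC.
Chennai is UTC+5:30, so local end time = 10:26 PM + 5:30 = 3:56 AM on May 2.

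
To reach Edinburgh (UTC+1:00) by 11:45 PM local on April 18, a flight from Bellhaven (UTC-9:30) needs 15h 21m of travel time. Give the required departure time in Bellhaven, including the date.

Target arrival in UTC: 11:45 PM − 1:00 = 10:45 PM on Apr 18.
Subtract 15 hours and 21 minutes → departure 7:24 AM UTC on Apr 18.
Bellhaven is UTC−9:30: 7:24 AM − 9:30 = 9:54 PM on Apr 17.

9:54 PM on Apr 17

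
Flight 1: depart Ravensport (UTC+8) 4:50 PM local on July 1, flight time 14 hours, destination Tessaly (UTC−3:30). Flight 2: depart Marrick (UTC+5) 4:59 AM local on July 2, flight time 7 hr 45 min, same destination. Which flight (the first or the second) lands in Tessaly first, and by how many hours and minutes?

the first, by 8 hours 54 minutes

Flight 1 in UTC: 4:50 PM − 8:00 = 8:50 AM on Jul 1.
+14 hours → arrive 10:50 PM UTC on Jul 1.
Flight 2 in UTC: 4:59 AM − 5:00 = 11:59 PM on Jul 1.
+7 hours 45 minutes → arrive 7:44 AM UTC on Jul 2.
Flight 1 lands earlier by 8 hours 54 minutes.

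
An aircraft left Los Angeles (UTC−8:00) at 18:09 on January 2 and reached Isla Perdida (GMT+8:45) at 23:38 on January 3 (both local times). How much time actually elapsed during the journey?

12 hours 44 minutes

Isla Perdida is 16:45 ahead of Los Angeles.
Clock-face elapsed time (ignoring zones) is 29 hours 29 minutes.
Actual elapsed = 29 hours 29 minutes − 16:45 = 12 hours 44 minutes.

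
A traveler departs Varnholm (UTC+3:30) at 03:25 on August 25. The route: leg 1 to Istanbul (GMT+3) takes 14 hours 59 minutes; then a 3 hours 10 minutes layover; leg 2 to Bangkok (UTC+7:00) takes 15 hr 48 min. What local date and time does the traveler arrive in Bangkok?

16:52 on August 26

Convert departure to UTC: 03:25 − 3:30 = 23:55 UTC on Aug 24.
Add 14 hours and 59 minutes leg 1 → 14:54 UTC (Aug 25).
Add 3 hours 10 minutes layover in Istanbul → 18:04 UTC.
Add 15 hours and 48 minutes leg 2 → 09:52 UTC (Aug 26).
Bangkok is UTC+7:00, so local arrival = 09:52 + 7:00 = 16:52 on Aug 26.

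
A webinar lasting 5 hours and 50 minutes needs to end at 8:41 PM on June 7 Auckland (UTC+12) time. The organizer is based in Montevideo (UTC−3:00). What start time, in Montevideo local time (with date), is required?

Target end time in UTC: 8:41 PM − 12:00 = 8:41 AM on Jun 7.
Subtract 5 hours and 50 minutes → start 2:51 AM UTC on Jun 7.
Montevideo is UTC−3:00: 2:51 AM − 3:00 = 11:51 PM on Jun 6.

11:51 PM on Jun 6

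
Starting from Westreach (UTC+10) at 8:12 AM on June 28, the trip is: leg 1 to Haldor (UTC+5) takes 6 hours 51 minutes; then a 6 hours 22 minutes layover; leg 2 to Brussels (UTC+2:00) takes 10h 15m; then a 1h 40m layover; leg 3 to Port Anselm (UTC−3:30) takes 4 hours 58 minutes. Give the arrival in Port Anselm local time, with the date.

Convert departure to UTC: 8:12 AM − 10:00 = 10:12 PM UTC on Jun 27.
Add 6 hours 51 minutes leg 1 → 5:03 AM UTC (Jun 28).
Add 6 hours and 22 minutes layover in Haldor → 11:25 AM UTC.
Add 10 hours and 15 minutes leg 2 → 9:40 PM UTC.
Add 1 hour 40 minutes layover in Brussels → 11:20 PM UTC.
Add 4 hours and 58 minutes leg 3 → 4:18 AM UTC (Jun 29).
Port Anselm is UTC−3:30, so local arrival = 4:18 AM − 3:30 = 12:48 AM on Jun 29.

12:48 AM on June 29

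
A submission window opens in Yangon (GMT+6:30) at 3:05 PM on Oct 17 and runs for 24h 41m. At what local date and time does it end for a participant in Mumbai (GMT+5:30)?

2:46 PM on Oct 18

Convert start to UTC: 3:05 PM − 6:30 = 8:35 AM UTC on Oct 17.
Add 24 hours and 41 minutes duration → 9:16 AM UTC (Oct 18).
Mumbai is UTC+5:30, so local end time = 9:16 AM + 5:30 = 2:46 PM on Oct 18.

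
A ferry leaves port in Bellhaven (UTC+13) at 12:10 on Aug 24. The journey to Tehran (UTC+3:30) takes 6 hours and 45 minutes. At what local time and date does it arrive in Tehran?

Convert departure to UTC: 12:10 − 13:00 = 23:10 UTC on Aug 23.
Add 6 hours 45 minutes travel time → 05:55 UTC (Aug 24).
Tehran is UTC+3:30, so local arrival = 05:55 + 3:30 = 09:25 on Aug 24.

09:25 on Aug 24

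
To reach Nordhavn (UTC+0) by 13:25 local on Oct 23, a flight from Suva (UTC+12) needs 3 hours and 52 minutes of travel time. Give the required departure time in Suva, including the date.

21:33 on October 23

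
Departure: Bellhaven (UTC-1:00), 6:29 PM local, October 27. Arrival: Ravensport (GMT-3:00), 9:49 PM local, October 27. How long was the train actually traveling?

5 hours 20 minutes

Departure in UTC: 6:29 PM + 1:00 = 7:29 PM on Oct 27.
Arrival in UTC: 9:49 PM + 3:00 = 12:49 AM on Oct 28.
Elapsed = 12:49 AM − 7:29 PM (+1 day) = 5 hours 20 minutes.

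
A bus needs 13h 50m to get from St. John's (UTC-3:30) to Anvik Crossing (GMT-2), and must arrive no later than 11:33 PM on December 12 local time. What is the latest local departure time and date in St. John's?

Target arrival in UTC: 11:33 PM + 2:00 = 1:33 AM on Dec 13.
Subtract 13 hours 50 minutes → departure 11:43 AM UTC on Dec 12.
St. John's is UTC−3:30: 11:43 AM − 3:30 = 8:13 AM on Dec 12.

8:13 AM on December 12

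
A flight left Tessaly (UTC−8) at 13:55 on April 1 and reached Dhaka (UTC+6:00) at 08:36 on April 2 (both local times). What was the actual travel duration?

Dhaka is 14:00 ahead of Tessaly.
Clock-face elapsed time (ignoring zones) is 18 hours 41 minutes.
Actual elapsed = 18 hours 41 minutes − 14:00 = 4 hours 41 minutes.

4 hours 41 minutes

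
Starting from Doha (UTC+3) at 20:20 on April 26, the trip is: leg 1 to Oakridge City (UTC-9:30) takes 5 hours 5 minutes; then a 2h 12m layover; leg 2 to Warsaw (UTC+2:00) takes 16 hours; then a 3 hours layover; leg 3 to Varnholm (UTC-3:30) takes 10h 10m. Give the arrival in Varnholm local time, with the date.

Convert departure to UTC: 20:20 − 3:00 = 17:20 UTC on Apr 26.
Add 5 hours and 5 minutes leg 1 → 22:25 UTC.
Add 2 hours and 12 minutes layover in Oakridge City → 00:37 UTC (Apr 27).
Add 16 hours leg 2 → 16:37 UTC.
Add 3 hours layover in Warsaw → 19:37 UTC.
Add 10 hours 10 minutes leg 3 → 05:47 UTC (Apr 28).
Varnholm is UTC−3:30, so local arrival = 05:47 − 3:30 = 02:17 on Apr 28.

02:17 on April 28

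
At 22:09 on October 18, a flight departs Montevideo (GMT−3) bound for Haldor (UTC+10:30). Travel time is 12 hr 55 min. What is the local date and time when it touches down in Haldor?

Haldor is 13:30 ahead of Montevideo.
After 12 hours 55 minutes it is 11:04 (Oct 19) in Montevideo.
Shift by the zone difference: 11:04 + 13:30 = 00:34 on Oct 20 in Haldor.

00:34 on Oct 20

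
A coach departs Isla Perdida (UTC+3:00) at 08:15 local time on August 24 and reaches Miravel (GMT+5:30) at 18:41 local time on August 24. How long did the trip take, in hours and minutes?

Departure in UTC: 08:15 − 3:00 = 05:15 on Aug 24.
Arrival in UTC: 18:41 − 5:30 = 13:11 on Aug 24.
Elapsed = 13:11 − 05:15 = 7 hours 56 minutes.

7 hours 56 minutes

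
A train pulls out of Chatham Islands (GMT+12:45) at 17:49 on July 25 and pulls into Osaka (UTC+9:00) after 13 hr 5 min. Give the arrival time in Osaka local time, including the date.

Convert departure to UTC: 17:49 − 12:45 = 05:04 UTC on Jul 25.
Add 13 hours and 5 minutes travel time → 18:09 UTC.
Osaka is UTC+9:00, so local arrival = 18:09 + 9:00 = 03:09 on Jul 26.

03:09 on Jul 26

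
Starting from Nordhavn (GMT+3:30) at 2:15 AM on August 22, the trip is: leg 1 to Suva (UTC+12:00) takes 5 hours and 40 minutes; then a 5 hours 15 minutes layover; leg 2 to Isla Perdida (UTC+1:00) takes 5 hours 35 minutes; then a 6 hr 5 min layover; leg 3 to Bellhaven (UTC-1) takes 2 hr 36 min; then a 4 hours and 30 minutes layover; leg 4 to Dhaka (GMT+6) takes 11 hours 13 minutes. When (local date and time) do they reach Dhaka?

9:39 PM on Aug 23

Convert departure to UTC: 2:15 AM − 3:30 = 10:45 PM UTC on Aug 21.
Add 5 hours 40 minutes leg 1 → 4:25 AM UTC (Aug 22).
Add 5 hours 15 minutes layover in Suva → 9:40 AM UTC.
Add 5 hours and 35 minutes leg 2 → 3:15 PM UTC.
Add 6 hours 5 minutes layover in Isla Perdida → 9:20 PM UTC.
Add 2 hours 36 minutes leg 3 → 11:56 PM UTC.
Add 4 hours and 30 minutes layover in Bellhaven → 4:26 AM UTC (Aug 23).
Add 11 hours and 13 minutes leg 4 → 3:39 PM UTC.
Dhaka is UTC+6:00, so local arrival = 3:39 PM + 6:00 = 9:39 PM on Aug 23.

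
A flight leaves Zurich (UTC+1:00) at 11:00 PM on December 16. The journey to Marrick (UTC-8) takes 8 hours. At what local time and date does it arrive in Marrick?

Marrick is 9:00 behind Zurich.
After 8 hours it is 7:00 AM (Dec 17) in Zurich.
Shift by the zone difference: 7:00 AM − 9:00 = 10:00 PM on Dec 16 in Marrick.

10:00 PM on December 16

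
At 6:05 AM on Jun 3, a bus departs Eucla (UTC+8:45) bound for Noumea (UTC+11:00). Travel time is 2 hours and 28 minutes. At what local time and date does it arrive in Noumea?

Convert departure to UTC: 6:05 AM − 8:45 = 9:20 PM UTC on Jun 2.
Add 2 hours and 28 minutes travel time → 11:48 PM UTC.
Noumea is UTC+11:00, so local arrival = 11:48 PM + 11:00 = 10:48 AM on Jun 3.

10:48 AM on June 3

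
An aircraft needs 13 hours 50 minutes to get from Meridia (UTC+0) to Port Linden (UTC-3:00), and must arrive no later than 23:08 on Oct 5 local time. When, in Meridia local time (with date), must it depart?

Target arrival in UTC: 23:08 + 3:00 = 02:08 on Oct 6.
Subtract 13 hours 50 minutes → departure 12:18 UTC on Oct 5.
Meridia is UTC+0, so departure is 12:18 on Oct 5.

12:18 on Oct 5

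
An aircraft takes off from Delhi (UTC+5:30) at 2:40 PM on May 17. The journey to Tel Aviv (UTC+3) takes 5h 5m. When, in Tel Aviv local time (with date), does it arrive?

Tel Aviv is 2:30 behind Delhi.
After 5 hours and 5 minutes it is 7:45 PM in Delhi.
Shift by the zone difference: 7:45 PM − 2:30 = 5:15 PM on May 17 in Tel Aviv.

5:15 PM on May 17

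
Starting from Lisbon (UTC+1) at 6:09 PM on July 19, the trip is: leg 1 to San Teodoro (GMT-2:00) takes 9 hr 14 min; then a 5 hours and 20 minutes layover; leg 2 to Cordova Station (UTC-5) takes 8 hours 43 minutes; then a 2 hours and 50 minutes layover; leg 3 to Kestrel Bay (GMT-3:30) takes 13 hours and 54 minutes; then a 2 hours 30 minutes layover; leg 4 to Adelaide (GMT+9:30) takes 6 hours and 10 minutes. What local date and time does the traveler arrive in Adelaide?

Convert departure to UTC: 6:09 PM − 1:00 = 5:09 PM UTC on Jul 19.
Add 9 hours 14 minutes leg 1 → 2:23 AM UTC (Jul 20).
Add 5 hours 20 minutes layover in San Teodoro → 7:43 AM UTC.
Add 8 hours 43 minutes leg 2 → 4:26 PM UTC.
Add 2 hours 50 minutes layover in Cordova Station → 7:16 PM UTC.
Add 13 hours and 54 minutes leg 3 → 9:10 AM UTC (Jul 21).
Add 2 hours and 30 minutes layover in Kestrel Bay → 11:40 AM UTC.
Add 6 hours 10 minutes leg 4 → 5:50 PM UTC.
Adelaide is UTC+9:30, so local arrival = 5:50 PM + 9:30 = 3:20 AM on Jul 22.

3:20 AM on Jul 22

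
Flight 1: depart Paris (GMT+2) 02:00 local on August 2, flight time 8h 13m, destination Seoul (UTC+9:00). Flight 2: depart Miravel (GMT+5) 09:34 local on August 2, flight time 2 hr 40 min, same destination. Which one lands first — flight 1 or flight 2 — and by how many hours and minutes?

the second, by 59 minutes

Flight 1 in UTC: 02:00 − 2:00 = 00:00 on Aug 2.
+8 hours 13 minutes → arrive 08:13 UTC on Aug 2.
Flight 2 in UTC: 09:34 − 5:00 = 04:34 on Aug 2.
+2 hours 40 minutes → arrive 07:14 UTC on Aug 2.
Flight 2 lands earlier by 59 minutes.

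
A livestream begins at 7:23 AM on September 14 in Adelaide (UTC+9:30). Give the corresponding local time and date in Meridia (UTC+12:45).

In UTC: 7:23 AM − 9:30 = 9:53 PM on Sep 13.
Meridia is UTC+12:45: 9:53 PM + 12:45 = 10:38 AM on Sep 14.

10:38 AM on September 14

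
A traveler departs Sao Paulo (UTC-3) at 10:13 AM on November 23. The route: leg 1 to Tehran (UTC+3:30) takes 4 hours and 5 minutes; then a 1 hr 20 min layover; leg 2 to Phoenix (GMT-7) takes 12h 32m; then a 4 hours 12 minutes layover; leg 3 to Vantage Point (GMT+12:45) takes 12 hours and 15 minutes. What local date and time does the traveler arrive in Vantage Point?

Convert departure to UTC: 10:13 AM + 3:00 = 1:13 PM UTC on Nov 23.
Add 4 hours and 5 minutes leg 1 → 5:18 PM UTC.
Add 1 hour 20 minutes layover in Tehran → 6:38 PM UTC.
Add 12 hours and 32 minutes leg 2 → 7:10 AM UTC (Nov 24).
Add 4 hours 12 minutes layover in Phoenix → 11:22 AM UTC.
Add 12 hours 15 minutes leg 3 → 11:37 PM UTC.
Vantage Point is UTC+12:45, so local arrival = 11:37 PM + 12:45 = 12:22 PM on Nov 25.

12:22 PM on Nov 25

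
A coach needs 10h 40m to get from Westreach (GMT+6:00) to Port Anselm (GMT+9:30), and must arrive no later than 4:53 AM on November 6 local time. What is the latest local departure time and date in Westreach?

Target arrival in UTC: 4:53 AM − 9:30 = 7:23 PM on Nov 5.
Subtract 10 hours and 40 minutes → departure 8:43 AM UTC on Nov 5.
Westreach is UTC+6:00: 8:43 AM + 6:00 = 2:43 PM on Nov 5.

2:43 PM on Nov 5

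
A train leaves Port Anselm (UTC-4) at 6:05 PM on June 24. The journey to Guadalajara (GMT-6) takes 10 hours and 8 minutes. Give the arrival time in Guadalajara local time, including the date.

2:13 AM on June 25

Convert departure to UTC: 6:05 PM + 4:00 = 10:05 PM UTC on Jun 24.
Add 10 hours 8 minutes travel time → 8:13 AM UTC (Jun 25).
Guadalajara is UTC−6:00, so local arrival = 8:13 AM − 6:00 = 2:13 AM on Jun 25.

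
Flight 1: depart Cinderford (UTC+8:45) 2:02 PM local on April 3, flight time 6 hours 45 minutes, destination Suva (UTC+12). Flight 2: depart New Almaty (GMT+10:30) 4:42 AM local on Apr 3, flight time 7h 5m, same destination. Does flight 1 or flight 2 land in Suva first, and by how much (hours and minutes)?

the second, by 10 hours 45 minutes

Flight 1 in UTC: 2:02 PM − 8:45 = 5:17 AM on Apr 3.
+6 hours and 45 minutes → arrive 12:02 PM UTC on Apr 3.
Flight 2 in UTC: 4:42 AM − 10:30 = 6:12 PM on Apr 2.
+7 hours 5 minutes → arrive 1:17 AM UTC on Apr 3.
Flight 2 lands earlier by 10 hours 45 minutes.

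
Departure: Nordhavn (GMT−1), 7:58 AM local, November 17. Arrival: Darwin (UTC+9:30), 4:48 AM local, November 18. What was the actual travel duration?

Departure in UTC: 7:58 AM + 1:00 = 8:58 AM on Nov 17.
Arrival in UTC: 4:48 AM − 9:30 = 7:18 PM on Nov 17.
Elapsed = 7:18 PM − 8:58 AM = 10 hours 20 minutes.

10 hours 20 minutes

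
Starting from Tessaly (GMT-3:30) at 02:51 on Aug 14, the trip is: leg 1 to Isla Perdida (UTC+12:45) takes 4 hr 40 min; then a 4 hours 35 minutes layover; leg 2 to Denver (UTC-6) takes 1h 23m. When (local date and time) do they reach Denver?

10:59 on August 14

Convert departure to UTC: 02:51 + 3:30 = 06:21 UTC on Aug 14.
Add 4 hours and 40 minutes leg 1 → 11:01 UTC.
Add 4 hours and 35 minutes layover in Isla Perdida → 15:36 UTC.
Add 1 hour and 23 minutes leg 2 → 16:59 UTC.
Denver is UTC−6:00, so local arrival = 16:59 − 6:00 = 10:59 on Aug 14.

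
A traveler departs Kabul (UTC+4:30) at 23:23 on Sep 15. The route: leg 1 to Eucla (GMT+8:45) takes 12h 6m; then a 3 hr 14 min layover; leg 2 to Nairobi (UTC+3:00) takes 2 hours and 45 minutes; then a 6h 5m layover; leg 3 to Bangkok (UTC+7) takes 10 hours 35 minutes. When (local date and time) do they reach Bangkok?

Convert departure to UTC: 23:23 − 4:30 = 18:53 UTC on Sep 15.
Add 12 hours and 6 minutes leg 1 → 06:59 UTC (Sep 16).
Add 3 hours 14 minutes layover in Eucla → 10:13 UTC.
Add 2 hours and 45 minutes leg 2 → 12:58 UTC.
Add 6 hours 5 minutes layover in Nairobi → 19:03 UTC.
Add 10 hours and 35 minutes leg 3 → 05:38 UTC (Sep 17).
Bangkok is UTC+7:00, so local arrival = 05:38 + 7:00 = 12:38 on Sep 17.

12:38 on September 17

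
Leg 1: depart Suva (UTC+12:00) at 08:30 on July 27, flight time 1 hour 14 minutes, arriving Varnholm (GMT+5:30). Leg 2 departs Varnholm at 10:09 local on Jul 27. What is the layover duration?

Convert departure to UTC: 08:30 − 12:00 = 20:30 UTC on Jul 26.
Add 1 hour 14 minutes flight time → 21:44 UTC.
Varnholm is UTC+5:30, so local arrival = 21:44 + 5:30 = 03:14 on Jul 27.
Layover = 10:09 − 03:14 = 6 hours 55 minutes.

6 hours 55 minutes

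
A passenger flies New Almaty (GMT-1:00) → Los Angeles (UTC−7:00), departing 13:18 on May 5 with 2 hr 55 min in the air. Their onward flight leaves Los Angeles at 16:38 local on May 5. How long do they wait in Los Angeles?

Convert departure to UTC: 13:18 + 1:00 = 14:18 UTC on May 5.
Add 2 hours 55 minutes flight time → 17:13 UTC.
Los Angeles is UTC−7:00, so local arrival = 17:13 − 7:00 = 10:13 on May 5.
Layover = 16:38 − 10:13 = 6 hours 25 minutes.

6 hours 25 minutes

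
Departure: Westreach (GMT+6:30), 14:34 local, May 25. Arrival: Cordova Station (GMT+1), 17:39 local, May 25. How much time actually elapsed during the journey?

Departure in UTC: 14:34 − 6:30 = 08:04 on May 25.
Arrival in UTC: 17:39 − 1:00 = 16:39 on May 25.
Elapsed = 16:39 − 08:04 = 8 hours 35 minutes.

8 hours 35 minutes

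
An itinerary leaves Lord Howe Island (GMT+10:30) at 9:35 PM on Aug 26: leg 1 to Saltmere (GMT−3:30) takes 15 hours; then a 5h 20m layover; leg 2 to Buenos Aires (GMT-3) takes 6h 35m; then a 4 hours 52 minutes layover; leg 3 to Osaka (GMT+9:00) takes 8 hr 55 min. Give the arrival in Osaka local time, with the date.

Convert departure to UTC: 9:35 PM − 10:30 = 11:05 AM UTC on Aug 26.
Add 15 hours leg 1 → 2:05 AM UTC (Aug 27).
Add 5 hours 20 minutes layover in Saltmere → 7:25 AM UTC.
Add 6 hours and 35 minutes leg 2 → 2:00 PM UTC.
Add 4 hours 52 minutes layover in Buenos Aires → 6:52 PM UTC.
Add 8 hours and 55 minutes leg 3 → 3:47 AM UTC (Aug 28).
Osaka is UTC+9:00, so local arrival = 3:47 AM + 9:00 = 12:47 PM on Aug 28.

12:47 PM on Aug 28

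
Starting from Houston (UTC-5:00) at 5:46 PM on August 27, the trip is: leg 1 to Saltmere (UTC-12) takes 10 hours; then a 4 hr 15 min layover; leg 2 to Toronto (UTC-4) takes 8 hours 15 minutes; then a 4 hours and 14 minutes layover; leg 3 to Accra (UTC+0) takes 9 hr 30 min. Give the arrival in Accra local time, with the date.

11:00 AM on August 29

Convert departure to UTC: 5:46 PM + 5:00 = 10:46 PM UTC on Aug 27.
Add 10 hours leg 1 → 8:46 AM UTC (Aug 28).
Add 4 hours and 15 minutes layover in Saltmere → 1:01 PM UTC.
Add 8 hours and 15 minutes leg 2 → 9:16 PM UTC.
Add 4 hours and 14 minutes layover in Toronto → 1:30 AM UTC (Aug 29).
Add 9 hours and 30 minutes leg 3 → 11:00 AM UTC.
Accra is UTC+0, so local arrival is the same: 11:00 AM on Aug 29.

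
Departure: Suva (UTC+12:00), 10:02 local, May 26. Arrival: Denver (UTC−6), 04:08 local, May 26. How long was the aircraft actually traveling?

Departure in UTC: 10:02 − 12:00 = 22:02 on May 25.
Arrival in UTC: 04:08 + 6:00 = 10:08 on May 26.
Elapsed = 10:08 − 22:02 (+1 day) = 12 hours 6 minutes.

12 hours 6 minutes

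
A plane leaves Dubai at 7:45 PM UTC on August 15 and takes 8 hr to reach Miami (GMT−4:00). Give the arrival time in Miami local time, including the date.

11:45 PM on August 15

Departure is given in UTC: 7:45 PM on Aug 15.
Add 8 hours → 3:45 AM UTC (Aug 16).
Miami is UTC−4:00: 3:45 AM − 4:00 = 11:45 PM on Aug 15.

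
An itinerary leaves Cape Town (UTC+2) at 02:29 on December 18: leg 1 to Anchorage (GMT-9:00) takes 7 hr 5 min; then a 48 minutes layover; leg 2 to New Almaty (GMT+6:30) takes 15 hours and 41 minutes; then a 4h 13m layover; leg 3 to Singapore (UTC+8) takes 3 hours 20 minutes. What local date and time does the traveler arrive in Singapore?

Convert departure to UTC: 02:29 − 2:00 = 00:29 UTC on Dec 18.
Add 7 hours and 5 minutes leg 1 → 07:34 UTC.
Add 48 minutes layover in Anchorage → 08:22 UTC.
Add 15 hours 41 minutes leg 2 → 00:03 UTC (Dec 19).
Add 4 hours 13 minutes layover in New Almaty → 04:16 UTC.
Add 3 hours 20 minutes leg 3 → 07:36 UTC.
Singapore is UTC+8:00, so local arrival = 07:36 + 8:00 = 15:36 on Dec 19.

15:36 on Dec 19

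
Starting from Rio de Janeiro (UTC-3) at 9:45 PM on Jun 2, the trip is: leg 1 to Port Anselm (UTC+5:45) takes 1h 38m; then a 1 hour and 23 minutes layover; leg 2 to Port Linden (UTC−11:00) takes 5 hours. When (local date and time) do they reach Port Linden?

9:46 PM on June 2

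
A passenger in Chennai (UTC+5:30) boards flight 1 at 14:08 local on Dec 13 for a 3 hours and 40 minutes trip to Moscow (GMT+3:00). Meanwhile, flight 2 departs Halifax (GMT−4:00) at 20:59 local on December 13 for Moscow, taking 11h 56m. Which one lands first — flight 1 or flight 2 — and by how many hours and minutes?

Flight 1 in UTC: 14:08 − 5:30 = 08:38 on Dec 13.
+3 hours and 40 minutes → arrive 12:18 UTC on Dec 13.
Flight 2 in UTC: 20:59 + 4:00 = 00:59 on Dec 14.
+11 hours 56 minutes → arrive 12:55 UTC on Dec 14.
Flight 1 lands earlier by 24 hours 37 minutes.

the first, by 24 hours 37 minutes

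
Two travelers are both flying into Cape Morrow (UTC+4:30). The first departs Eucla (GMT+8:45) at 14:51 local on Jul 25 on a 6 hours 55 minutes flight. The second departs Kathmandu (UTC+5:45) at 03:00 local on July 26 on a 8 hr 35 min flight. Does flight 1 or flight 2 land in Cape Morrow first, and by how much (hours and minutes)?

the first, by 16 hours 49 minutes

Flight 1 in UTC: 14:51 − 8:45 = 06:06 on Jul 25.
+6 hours 55 minutes → arrive 13:01 UTC on Jul 25.
Flight 2 in UTC: 03:00 − 5:45 = 21:15 on Jul 25.
+8 hours 35 minutes → arrive 05:50 UTC on Jul 26.
Flight 1 lands earlier by 16 hours 49 minutes.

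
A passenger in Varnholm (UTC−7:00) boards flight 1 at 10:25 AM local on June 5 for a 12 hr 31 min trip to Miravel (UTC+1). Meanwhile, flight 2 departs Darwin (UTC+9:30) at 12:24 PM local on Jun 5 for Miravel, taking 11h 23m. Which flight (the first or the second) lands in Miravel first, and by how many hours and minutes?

Flight 1 in UTC: 10:25 AM + 7:00 = 5:25 PM on Jun 5.
+12 hours and 31 minutes → arrive 5:56 AM UTC on Jun 6.
Flight 2 in UTC: 12:24 PM − 9:30 = 2:54 AM on Jun 5.
+11 hours 23 minutes → arrive 2:17 PM UTC on Jun 5.
Flight 2 lands earlier by 15 hours 39 minutes.

the second, by 15 hours 39 minutes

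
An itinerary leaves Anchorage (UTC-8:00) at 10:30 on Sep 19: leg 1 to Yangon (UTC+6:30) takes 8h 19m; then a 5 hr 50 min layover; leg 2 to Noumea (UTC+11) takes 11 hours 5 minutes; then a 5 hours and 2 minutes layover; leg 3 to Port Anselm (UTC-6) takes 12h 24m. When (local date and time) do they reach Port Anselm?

07:10 on September 21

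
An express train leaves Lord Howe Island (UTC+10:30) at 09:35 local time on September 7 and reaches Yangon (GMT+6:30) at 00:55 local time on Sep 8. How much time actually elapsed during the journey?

19 hours 20 minutes

Departure in UTC: 09:35 − 10:30 = 23:05 on Sep 6.
Arrival in UTC: 00:55 − 6:30 = 18:25 on Sep 7.
Elapsed = 18:25 − 23:05 (+1 day) = 19 hours 20 minutes.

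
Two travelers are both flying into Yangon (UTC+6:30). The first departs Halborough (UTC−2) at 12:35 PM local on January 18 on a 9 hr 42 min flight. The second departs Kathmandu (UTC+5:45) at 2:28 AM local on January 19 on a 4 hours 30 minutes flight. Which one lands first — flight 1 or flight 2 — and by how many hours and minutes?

Flight 1 in UTC: 12:35 PM + 2:00 = 2:35 PM on Jan 18.
+9 hours 42 minutes → arrive 12:17 AM UTC on Jan 19.
Flight 2 in UTC: 2:28 AM − 5:45 = 8:43 PM on Jan 18.
+4 hours 30 minutes → arrive 1:13 AM UTC on Jan 19.
Flight 1 lands earlier by 56 minutes.

the first, by 56 minutes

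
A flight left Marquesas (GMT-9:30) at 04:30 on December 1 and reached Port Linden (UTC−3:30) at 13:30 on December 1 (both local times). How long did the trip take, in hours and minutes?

3 hours

Departure in UTC: 04:30 + 9:30 = 14:00 on Dec 1.
Arrival in UTC: 13:30 + 3:30 = 17:00 on Dec 1.
Elapsed = 17:00 − 14:00 = 3 hours.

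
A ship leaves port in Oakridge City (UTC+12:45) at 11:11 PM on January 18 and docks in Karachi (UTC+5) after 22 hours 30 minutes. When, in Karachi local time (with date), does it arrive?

Convert departure to UTC: 11:11 PM − 12:45 = 10:26 AM UTC on Jan 18.
Add 22 hours and 30 minutes travel time → 8:56 AM UTC (Jan 19).
Karachi is UTC+5:00, so local arrival = 8:56 AM + 5:00 = 1:56 PM on Jan 19.

1:56 PM on January 19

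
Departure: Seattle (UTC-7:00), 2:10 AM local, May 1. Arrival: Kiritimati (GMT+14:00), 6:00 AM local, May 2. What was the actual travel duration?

Kiritimati is 21:00 ahead of Seattle.
Clock-face elapsed time (ignoring zones) is 27 hours 50 minutes.
Actual elapsed = 27 hours 50 minutes − 21:00 = 6 hours 50 minutes.

6 hours 50 minutes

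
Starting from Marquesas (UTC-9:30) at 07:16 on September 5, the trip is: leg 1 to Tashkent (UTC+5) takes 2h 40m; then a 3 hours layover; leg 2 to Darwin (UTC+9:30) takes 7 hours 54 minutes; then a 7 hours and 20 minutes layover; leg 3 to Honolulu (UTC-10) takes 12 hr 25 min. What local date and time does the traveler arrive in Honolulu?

Convert departure to UTC: 07:16 + 9:30 = 16:46 UTC on Sep 5.
Add 2 hours and 40 minutes leg 1 → 19:26 UTC.
Add 3 hours layover in Tashkent → 22:26 UTC.
Add 7 hours and 54 minutes leg 2 → 06:20 UTC (Sep 6).
Add 7 hours 20 minutes layover in Darwin → 13:40 UTC.
Add 12 hours 25 minutes leg 3 → 02:05 UTC (Sep 7).
Honolulu is UTC−10:00, so local arrival = 02:05 − 10:00 = 16:05 on Sep 6.

16:05 on September 6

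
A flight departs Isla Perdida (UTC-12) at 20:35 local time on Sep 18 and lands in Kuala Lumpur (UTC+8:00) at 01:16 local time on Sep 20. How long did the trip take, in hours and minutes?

8 hours 41 minutes

Kuala Lumpur is 20:00 ahead of Isla Perdida.
Clock-face elapsed time (ignoring zones) is 28 hours 41 minutes.
Actual elapsed = 28 hours 41 minutes − 20:00 = 8 hours 41 minutes.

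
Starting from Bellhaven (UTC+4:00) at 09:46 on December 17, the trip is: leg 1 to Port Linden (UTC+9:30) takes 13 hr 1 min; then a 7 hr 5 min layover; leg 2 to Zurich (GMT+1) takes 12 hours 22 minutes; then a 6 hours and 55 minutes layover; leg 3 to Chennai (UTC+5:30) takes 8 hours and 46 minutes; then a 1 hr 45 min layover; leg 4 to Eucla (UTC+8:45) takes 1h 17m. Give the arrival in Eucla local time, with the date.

17:42 on Dec 19

Convert departure to UTC: 09:46 − 4:00 = 05:46 UTC on Dec 17.
Add 13 hours 1 minute leg 1 → 18:47 UTC.
Add 7 hours 5 minutes layover in Port Linden → 01:52 UTC (Dec 18).
Add 12 hours 22 minutes leg 2 → 14:14 UTC.
Add 6 hours and 55 minutes layover in Zurich → 21:09 UTC.
Add 8 hours and 46 minutes leg 3 → 05:55 UTC (Dec 19).
Add 1 hour 45 minutes layover in Chennai → 07:40 UTC.
Add 1 hour and 17 minutes leg 4 → 08:57 UTC.
Eucla is UTC+8:45, so local arrival = 08:57 + 8:45 = 17:42 on Dec 19.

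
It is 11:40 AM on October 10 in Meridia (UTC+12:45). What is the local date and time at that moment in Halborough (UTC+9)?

Halborough is 3:45 behind Meridia.
Shift by the zone difference: 11:40 AM − 3:45 = 7:55 AM on Oct 10 in Halborough.

7:55 AM on Oct 10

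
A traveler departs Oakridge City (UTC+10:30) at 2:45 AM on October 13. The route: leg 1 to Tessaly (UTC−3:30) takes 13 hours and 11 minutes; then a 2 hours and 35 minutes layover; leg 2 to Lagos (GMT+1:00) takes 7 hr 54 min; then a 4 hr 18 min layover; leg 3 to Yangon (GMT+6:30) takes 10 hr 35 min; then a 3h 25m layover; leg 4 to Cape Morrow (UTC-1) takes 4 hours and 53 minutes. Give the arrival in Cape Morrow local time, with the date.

2:06 PM on Oct 14

Convert departure to UTC: 2:45 AM − 10:30 = 4:15 PM UTC on Oct 12.
Add 13 hours and 11 minutes leg 1 → 5:26 AM UTC (Oct 13).
Add 2 hours 35 minutes layover in Tessaly → 8:01 AM UTC.
Add 7 hours 54 minutes leg 2 → 3:55 PM UTC.
Add 4 hours 18 minutes layover in Lagos → 8:13 PM UTC.
Add 10 hours and 35 minutes leg 3 → 6:48 AM UTC (Oct 14).
Add 3 hours and 25 minutes layover in Yangon → 10:13 AM UTC.
Add 4 hours 53 minutes leg 4 → 3:06 PM UTC.
Cape Morrow is UTC−1:00, so local arrival = 3:06 PM − 1:00 = 2:06 PM on Oct 14.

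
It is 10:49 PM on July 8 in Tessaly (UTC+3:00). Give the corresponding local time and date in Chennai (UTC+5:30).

1:19 AM on July 9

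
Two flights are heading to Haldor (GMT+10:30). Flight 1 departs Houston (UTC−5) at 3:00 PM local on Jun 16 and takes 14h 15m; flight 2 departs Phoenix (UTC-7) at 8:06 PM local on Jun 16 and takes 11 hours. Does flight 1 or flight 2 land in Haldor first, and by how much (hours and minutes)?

the first, by 3 hours 51 minutes

Flight 1 in UTC: 3:00 PM + 5:00 = 8:00 PM on Jun 16.
+14 hours 15 minutes → arrive 10:15 AM UTC on Jun 17.
Flight 2 in UTC: 8:06 PM + 7:00 = 3:06 AM on Jun 17.
+11 hours → arrive 2:06 PM UTC on Jun 17.
Flight 1 lands earlier by 3 hours 51 minutes.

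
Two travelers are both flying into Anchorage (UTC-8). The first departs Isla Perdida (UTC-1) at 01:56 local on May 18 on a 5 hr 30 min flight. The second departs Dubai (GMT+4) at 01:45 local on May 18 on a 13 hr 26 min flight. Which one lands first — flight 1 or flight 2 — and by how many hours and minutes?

the first, by 2 hours 45 minutes

Flight 1 in UTC: 01:56 + 1:00 = 02:56 on May 18.
+5 hours 30 minutes → arrive 08:26 UTC on May 18.
Flight 2 in UTC: 01:45 − 4:00 = 21:45 on May 17.
+13 hours 26 minutes → arrive 11:11 UTC on May 18.
Flight 1 lands earlier by 2 hours 45 minutes.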